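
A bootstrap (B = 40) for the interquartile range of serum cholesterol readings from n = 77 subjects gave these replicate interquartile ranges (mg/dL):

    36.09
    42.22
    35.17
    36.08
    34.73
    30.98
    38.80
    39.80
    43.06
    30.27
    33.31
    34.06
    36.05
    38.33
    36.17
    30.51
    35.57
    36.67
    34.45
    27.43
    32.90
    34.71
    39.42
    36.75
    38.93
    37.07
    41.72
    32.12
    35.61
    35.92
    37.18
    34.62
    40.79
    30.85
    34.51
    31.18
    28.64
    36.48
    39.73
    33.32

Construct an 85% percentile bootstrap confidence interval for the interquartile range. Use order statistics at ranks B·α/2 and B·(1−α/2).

Sorted replicates: 27.43, 28.64, 30.27, 30.51, 30.85, 30.98, 31.18, 32.12, 32.90, 33.31, 33.32, 34.06, 34.45, 34.51, 34.62, 34.71, 34.73, 35.17, 35.57, 35.61, 35.92, 36.05, 36.08, 36.09, 36.17, 36.48, 36.67, 36.75, 37.07, 37.18, 38.33, 38.80, 38.93, 39.42, 39.73, 39.80, 40.79, 41.72, 42.22, 43.06
α = 0.15; lower rank = 40 × 0.075 = 3; upper rank = 40 × 0.925 = 37.
The 3rd smallest replicate is 30.27; the 37th is 40.79.

(30.27, 40.79)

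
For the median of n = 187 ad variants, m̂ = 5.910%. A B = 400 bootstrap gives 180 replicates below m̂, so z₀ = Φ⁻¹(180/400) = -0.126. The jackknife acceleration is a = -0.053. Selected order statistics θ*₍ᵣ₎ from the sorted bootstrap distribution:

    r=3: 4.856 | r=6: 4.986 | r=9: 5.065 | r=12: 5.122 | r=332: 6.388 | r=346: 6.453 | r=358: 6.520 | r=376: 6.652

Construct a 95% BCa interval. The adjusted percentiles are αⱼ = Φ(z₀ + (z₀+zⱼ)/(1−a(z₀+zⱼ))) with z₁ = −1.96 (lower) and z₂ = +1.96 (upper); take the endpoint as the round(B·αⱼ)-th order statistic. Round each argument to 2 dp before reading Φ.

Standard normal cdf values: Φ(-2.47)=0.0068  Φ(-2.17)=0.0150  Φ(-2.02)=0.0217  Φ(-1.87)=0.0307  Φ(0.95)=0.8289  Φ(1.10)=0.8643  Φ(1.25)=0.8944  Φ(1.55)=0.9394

Lower: z₀ + z₁ = -0.126 + (-1.960) = -2.086; 1 − a(z₀+z₁) = 1 − (-0.053)(-2.086) = 0.8894; argument = -0.126 + (-2.086)/0.8894 = -2.4713 → -2.47.
α₁ = Φ(-2.47) = 0.0068; rank = round(400 × 0.0068) = 3; θ*₍3₎ = 4.856.
Upper: z₀ + z₂ = 1.834; 1 − a(z₀+z₂) = 1.0972; argument = 1.5455 → 1.55; α₂ = 0.9394; rank = 376; θ*₍376₎ = 6.652.

(4.856, 6.652)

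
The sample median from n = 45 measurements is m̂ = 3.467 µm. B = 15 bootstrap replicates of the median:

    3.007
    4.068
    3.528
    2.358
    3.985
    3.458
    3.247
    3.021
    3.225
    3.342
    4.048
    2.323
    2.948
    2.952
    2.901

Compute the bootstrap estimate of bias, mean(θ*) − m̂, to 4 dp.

bias = −0.2396

mean(θ*) = (3.007 + 4.068 + 3.528 + 2.358 + 3.985 + 3.458 + 3.247 + 3.021 + 3.225 + 3.342 + 4.048 + 2.323 + 2.948 + 2.952 + 2.901) / 15 = 3.22740
bias = 3.22740 − 3.467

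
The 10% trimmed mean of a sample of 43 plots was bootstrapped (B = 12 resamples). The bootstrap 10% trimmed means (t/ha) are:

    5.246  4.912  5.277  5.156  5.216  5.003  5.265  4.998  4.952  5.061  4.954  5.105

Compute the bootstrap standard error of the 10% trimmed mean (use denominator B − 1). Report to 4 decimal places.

SE* = 0.1335

Bootstrap SE is the standard deviation of the 12 replicate 10% trimmed means.
Mean of replicates: (5.246 + 4.912 + 5.277 + 5.156 + 5.216 + 5.003 + 5.265 + 4.998 + 4.952 + 5.061 + 4.954 + 5.105) / 12 = 61.14500 / 12 = 5.09542
Sum of squared deviations: (+0.15058)² + (−0.18342)² + (+0.18158)² + (+0.06058)² + (+0.12058)² + (−0.09242)² + (+0.16958)² + (−0.09742)² + (−0.14342)² + (−0.03442)² + (−0.14142)² + (+0.00958)² = 0.19613
Variance = 0.19613 / 11 = 0.01783
SE* = √0.01783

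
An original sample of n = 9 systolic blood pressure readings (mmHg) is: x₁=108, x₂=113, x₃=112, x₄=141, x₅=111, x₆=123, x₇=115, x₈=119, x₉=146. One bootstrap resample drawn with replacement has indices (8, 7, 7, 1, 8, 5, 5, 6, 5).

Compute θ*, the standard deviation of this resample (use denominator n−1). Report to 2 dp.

Resample values: 119, 115, 115, 108, 119, 111, 111, 123, 111.
Mean = 114.6667; sum of squared deviations = 192.0000
s² = 192.0000 / 8 = 24.0000
s = √24.0000 = 4.90

θ* = 4.90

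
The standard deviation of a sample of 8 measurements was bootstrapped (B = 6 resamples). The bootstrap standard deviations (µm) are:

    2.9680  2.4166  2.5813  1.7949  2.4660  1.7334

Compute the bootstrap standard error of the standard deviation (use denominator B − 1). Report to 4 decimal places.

SE* = 0.4772

Bootstrap SE is the standard deviation of the 6 replicate standard deviations.
Mean of replicates: (2.9680 + 2.4166 + 2.5813 + 1.7949 + 2.4660 + 1.7334) / 6 = 13.96020 / 6 = 2.32670
Sum of squared deviations: (+0.64130)² + (+0.08990)² + (+0.25460)² + (−0.53180)² + (+0.13930)² + (−0.59330)² = 1.13839
Variance = 1.13839 / 5 = 0.22768
SE* = √0.22768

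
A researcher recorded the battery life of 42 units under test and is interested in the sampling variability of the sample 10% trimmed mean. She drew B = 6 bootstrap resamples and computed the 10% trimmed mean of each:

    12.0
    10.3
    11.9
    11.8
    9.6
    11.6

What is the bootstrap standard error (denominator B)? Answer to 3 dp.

SE* = 0.915

Bootstrap SE is the standard deviation of the 6 replicate 10% trimmed means.
Mean of replicates: (12.0 + 10.3 + 11.9 + 11.8 + 9.6 + 11.6) / 6 = 67.2000 / 6 = 11.2000
Sum of squared deviations: (+0.8000)² + (−0.9000)² + (+0.7000)² + (+0.6000)² + (−1.6000)² + (+0.4000)² = 5.0200
Variance = 5.0200 / 6 = 0.8367
SE* = √0.8367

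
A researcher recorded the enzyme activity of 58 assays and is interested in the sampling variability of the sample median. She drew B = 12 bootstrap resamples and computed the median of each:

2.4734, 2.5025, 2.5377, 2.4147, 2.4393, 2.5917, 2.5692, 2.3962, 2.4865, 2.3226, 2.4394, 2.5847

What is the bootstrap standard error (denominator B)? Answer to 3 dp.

SE* = 0.079

Bootstrap SE is the standard deviation of the 12 replicate medians.
Mean of replicates: (2.4734 + 2.5025 + 2.5377 + 2.4147 + 2.4393 + 2.5917 + 2.5692 + 2.3962 + 2.4865 + 2.3226 + 2.4394 + 2.5847) / 12 = 29.75790 / 12 = 2.47982
Sum of squared deviations: (−0.00643)² + (+0.02268)² + (+0.05788)² + (−0.06513)² + (−0.04053)² + (+0.11187)² + (+0.08937)² + (−0.08363)² + (+0.00667)² + (−0.15722)² + (−0.04042)² + (+0.10488)² = 0.07468
Variance = 0.07468 / 12 = 0.00622
SE* = √0.00622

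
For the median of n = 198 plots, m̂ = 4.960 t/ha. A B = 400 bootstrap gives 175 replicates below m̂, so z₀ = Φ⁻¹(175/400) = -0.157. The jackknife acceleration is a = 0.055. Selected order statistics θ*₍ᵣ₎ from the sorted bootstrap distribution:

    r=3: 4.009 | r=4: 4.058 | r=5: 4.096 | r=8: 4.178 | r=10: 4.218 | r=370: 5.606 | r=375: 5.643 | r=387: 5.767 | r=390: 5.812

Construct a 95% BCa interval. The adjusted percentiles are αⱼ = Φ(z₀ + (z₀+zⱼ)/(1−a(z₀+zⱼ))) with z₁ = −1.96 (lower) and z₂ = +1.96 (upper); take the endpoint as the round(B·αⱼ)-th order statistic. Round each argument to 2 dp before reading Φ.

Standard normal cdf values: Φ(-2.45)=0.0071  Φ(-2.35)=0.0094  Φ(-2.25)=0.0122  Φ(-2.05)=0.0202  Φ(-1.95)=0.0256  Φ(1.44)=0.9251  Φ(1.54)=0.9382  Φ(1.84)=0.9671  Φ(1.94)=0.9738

(4.178, 5.767)

Lower: z₀ + z₁ = -0.157 + (-1.960) = -2.117; 1 − a(z₀+z₁) = 1 − (0.055)(-2.117) = 1.1164; argument = -0.157 + (-2.117)/1.1164 = -2.0532 → -2.05.
α₁ = Φ(-2.05) = 0.0202; rank = round(400 × 0.0202) = 8; θ*₍8₎ = 4.178.
Upper: z₀ + z₂ = 1.803; 1 − a(z₀+z₂) = 0.9008; argument = 1.8445 → 1.84; α₂ = 0.9671; rank = 387; θ*₍387₎ = 5.767.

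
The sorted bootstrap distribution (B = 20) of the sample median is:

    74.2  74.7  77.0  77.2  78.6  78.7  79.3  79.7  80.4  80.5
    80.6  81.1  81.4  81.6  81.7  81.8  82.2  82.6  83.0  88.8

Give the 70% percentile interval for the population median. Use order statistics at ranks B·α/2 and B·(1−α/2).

(77.0, 82.2)

α = 0.30; lower rank = 20 × 0.150 = 3; upper rank = 20 × 0.850 = 17.
The 3rd smallest replicate is 77.0; the 17th is 82.2.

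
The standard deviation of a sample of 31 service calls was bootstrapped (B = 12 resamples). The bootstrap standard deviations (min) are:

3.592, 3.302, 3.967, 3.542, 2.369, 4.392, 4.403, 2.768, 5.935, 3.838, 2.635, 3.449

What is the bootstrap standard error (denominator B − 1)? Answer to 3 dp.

Bootstrap SE is the standard deviation of the 12 replicate standard deviations.
Mean of replicates: (3.592 + 3.302 + 3.967 + 3.542 + 2.369 + 4.392 + 4.403 + 2.768 + 5.935 + 3.838 + 2.635 + 3.449) / 12 = 44.1920 / 12 = 3.6827
Sum of squared deviations: (−0.0907)² + (−0.3807)² + (+0.2843)² + (−0.1407)² + (−1.3137)² + (+0.7093)² + (+0.7203)² + (−0.9147)² + (+2.2523)² + (+0.1553)² + (−1.0477)² + (−0.2337)² = 10.0875
Variance = 10.0875 / 11 = 0.9170
SE* = √0.9170

SE* = 0.958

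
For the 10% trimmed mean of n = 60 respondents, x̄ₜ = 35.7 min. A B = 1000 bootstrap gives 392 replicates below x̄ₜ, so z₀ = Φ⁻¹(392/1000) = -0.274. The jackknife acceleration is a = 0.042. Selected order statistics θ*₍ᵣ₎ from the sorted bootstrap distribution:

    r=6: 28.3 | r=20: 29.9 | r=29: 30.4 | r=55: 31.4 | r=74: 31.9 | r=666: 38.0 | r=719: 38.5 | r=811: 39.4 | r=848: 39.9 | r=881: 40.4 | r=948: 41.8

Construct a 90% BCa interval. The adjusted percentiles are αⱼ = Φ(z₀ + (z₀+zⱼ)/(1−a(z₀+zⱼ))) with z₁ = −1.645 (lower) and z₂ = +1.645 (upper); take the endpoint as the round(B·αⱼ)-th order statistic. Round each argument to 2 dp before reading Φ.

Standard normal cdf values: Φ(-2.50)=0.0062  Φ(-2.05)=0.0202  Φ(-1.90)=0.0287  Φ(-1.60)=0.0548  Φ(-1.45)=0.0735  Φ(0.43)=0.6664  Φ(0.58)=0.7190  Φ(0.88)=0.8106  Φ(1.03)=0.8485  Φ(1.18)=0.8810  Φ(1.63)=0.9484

(29.9, 40.4)

Lower: z₀ + z₁ = -0.274 + (-1.645) = -1.919; 1 − a(z₀+z₁) = 1 − (0.042)(-1.919) = 1.0806; argument = -0.274 + (-1.919)/1.0806 = -2.0499 → -2.05.
α₁ = Φ(-2.05) = 0.0202; rank = round(1000 × 0.0202) = 20; θ*₍20₎ = 29.9.
Upper: z₀ + z₂ = 1.371; 1 − a(z₀+z₂) = 0.9424; argument = 1.1808 → 1.18; α₂ = 0.8810; rank = 881; θ*₍881₎ = 40.4.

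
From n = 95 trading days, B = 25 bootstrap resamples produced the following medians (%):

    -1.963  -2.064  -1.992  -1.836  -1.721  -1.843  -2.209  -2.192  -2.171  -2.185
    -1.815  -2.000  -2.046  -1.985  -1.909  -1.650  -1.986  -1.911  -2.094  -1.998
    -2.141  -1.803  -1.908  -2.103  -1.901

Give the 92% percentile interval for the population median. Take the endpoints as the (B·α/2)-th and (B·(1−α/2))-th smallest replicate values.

Sorted replicates: -2.209, -2.192, -2.185, -2.171, -2.141, -2.103, -2.094, -2.064, -2.046, -2.000, -1.998, -1.992, -1.986, -1.985, -1.963, -1.911, -1.909, -1.908, -1.901, -1.843, -1.836, -1.815, -1.803, -1.721, -1.650
α = 0.08; lower rank = 25 × 0.040 = 1; upper rank = 25 × 0.960 = 24.
The 1st smallest replicate is -2.209; the 24th is -1.721.

(-2.209, -1.721)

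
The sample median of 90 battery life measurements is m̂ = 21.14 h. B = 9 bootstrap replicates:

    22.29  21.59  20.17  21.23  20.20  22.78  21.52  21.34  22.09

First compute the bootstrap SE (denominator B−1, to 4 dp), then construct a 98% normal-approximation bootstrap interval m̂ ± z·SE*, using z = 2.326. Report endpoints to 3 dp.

Mean of replicates = 21.4678; sum of squared deviations = 6.1672; SE* = √(6.1672/8) = 0.8780
Margin = 2.326 × 0.8780 = 2.0422
Interval: 21.14 ± 2.0422

(19.098, 23.182)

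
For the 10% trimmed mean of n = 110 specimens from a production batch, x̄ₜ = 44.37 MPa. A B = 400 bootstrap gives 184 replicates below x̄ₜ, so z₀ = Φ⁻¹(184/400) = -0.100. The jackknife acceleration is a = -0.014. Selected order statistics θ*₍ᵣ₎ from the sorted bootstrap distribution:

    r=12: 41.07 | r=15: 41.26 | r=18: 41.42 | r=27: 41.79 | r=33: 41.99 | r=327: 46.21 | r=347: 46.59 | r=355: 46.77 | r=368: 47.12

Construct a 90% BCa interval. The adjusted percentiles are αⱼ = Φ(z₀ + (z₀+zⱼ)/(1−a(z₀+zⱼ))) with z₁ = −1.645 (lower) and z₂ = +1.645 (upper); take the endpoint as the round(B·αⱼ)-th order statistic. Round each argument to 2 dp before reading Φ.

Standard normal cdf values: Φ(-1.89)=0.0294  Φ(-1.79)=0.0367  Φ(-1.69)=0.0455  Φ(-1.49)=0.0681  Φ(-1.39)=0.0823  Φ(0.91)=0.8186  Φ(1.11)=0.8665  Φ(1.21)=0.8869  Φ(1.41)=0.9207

(41.07, 47.12)

Lower: z₀ + z₁ = -0.100 + (-1.645) = -1.745; 1 − a(z₀+z₁) = 1 − (-0.014)(-1.745) = 0.9756; argument = -0.100 + (-1.745)/0.9756 = -1.8887 → -1.89.
α₁ = Φ(-1.89) = 0.0294; rank = round(400 × 0.0294) = 12; θ*₍12₎ = 41.07.
Upper: z₀ + z₂ = 1.545; 1 − a(z₀+z₂) = 1.0216; argument = 1.4123 → 1.41; α₂ = 0.9207; rank = 368; θ*₍368₎ = 47.12.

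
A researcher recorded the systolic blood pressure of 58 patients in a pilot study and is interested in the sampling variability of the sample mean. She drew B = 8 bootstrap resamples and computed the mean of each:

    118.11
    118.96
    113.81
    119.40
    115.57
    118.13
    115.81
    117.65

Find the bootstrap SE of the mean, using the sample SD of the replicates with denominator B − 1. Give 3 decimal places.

Bootstrap SE is the standard deviation of the 8 replicate means.
Mean of replicates: (118.11 + 118.96 + 113.81 + 119.40 + 115.57 + 118.13 + 115.81 + 117.65) / 8 = 937.4400 / 8 = 117.1800
Sum of squared deviations: (+0.9300)² + (+1.7800)² + (−3.3700)² + (+2.2200)² + (−1.6100)² + (+0.9500)² + (−1.3700)² + (+0.4700)² = 25.9110
Variance = 25.9110 / 7 = 3.7016
SE* = √3.7016

SE* = 1.924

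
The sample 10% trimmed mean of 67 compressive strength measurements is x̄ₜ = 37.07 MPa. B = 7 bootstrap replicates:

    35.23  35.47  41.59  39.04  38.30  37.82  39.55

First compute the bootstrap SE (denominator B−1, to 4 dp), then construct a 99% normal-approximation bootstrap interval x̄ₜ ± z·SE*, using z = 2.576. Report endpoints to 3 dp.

Mean of replicates = 38.1429; sum of squared deviations = 30.4255; SE* = √(30.4255/6) = 2.2519
Margin = 2.576 × 2.2519 = 5.8009
Interval: 37.07 ± 5.8009

(31.269, 42.871)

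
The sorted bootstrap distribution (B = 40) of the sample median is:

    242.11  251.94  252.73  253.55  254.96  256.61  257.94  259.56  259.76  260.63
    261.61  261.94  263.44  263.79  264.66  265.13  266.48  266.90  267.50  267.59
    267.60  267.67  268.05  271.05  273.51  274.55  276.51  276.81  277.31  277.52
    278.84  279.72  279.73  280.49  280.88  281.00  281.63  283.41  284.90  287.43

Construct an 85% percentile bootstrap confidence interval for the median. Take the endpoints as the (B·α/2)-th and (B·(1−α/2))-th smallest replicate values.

(252.73, 281.63)

α = 0.15; lower rank = 40 × 0.075 = 3; upper rank = 40 × 0.925 = 37.
The 3rd smallest replicate is 252.73; the 37th is 281.63.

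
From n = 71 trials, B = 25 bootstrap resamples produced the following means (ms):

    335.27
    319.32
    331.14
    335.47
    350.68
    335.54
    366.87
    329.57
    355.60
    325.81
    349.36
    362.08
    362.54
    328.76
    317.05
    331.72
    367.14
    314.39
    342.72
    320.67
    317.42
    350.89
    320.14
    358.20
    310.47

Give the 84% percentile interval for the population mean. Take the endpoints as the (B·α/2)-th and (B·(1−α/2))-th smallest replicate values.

(314.39, 362.54)

Sorted replicates: 310.47, 314.39, 317.05, 317.42, 319.32, 320.14, 320.67, 325.81, 328.76, 329.57, 331.14, 331.72, 335.27, 335.47, 335.54, 342.72, 349.36, 350.68, 350.89, 355.60, 358.20, 362.08, 362.54, 366.87, 367.14
α = 0.16; lower rank = 25 × 0.080 = 2; upper rank = 25 × 0.920 = 23.
The 2nd smallest replicate is 314.39; the 23rd is 362.54.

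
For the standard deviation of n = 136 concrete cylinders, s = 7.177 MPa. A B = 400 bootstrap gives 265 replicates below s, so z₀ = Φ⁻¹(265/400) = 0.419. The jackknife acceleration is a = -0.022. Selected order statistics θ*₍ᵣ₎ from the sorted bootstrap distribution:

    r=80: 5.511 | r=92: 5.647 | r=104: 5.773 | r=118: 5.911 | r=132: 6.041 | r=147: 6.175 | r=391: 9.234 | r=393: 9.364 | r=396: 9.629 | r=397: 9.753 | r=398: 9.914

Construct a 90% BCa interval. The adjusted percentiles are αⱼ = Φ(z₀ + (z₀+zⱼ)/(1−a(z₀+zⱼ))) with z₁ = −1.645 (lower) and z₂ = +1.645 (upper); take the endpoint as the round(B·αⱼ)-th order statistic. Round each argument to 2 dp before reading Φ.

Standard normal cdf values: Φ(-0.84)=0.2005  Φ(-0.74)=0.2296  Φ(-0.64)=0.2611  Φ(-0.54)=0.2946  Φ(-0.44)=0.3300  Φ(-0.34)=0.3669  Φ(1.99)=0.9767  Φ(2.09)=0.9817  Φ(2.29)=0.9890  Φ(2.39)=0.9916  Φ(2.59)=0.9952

Lower: z₀ + z₁ = 0.419 + (-1.645) = -1.226; 1 − a(z₀+z₁) = 1 − (-0.022)(-1.226) = 0.9730; argument = 0.419 + (-1.226)/0.9730 = -0.8410 → -0.84.
α₁ = Φ(-0.84) = 0.2005; rank = round(400 × 0.2005) = 80; θ*₍80₎ = 5.511.
Upper: z₀ + z₂ = 2.064; 1 − a(z₀+z₂) = 1.0454; argument = 2.3933 → 2.39; α₂ = 0.9916; rank = 397; θ*₍397₎ = 9.753.

(5.511, 9.753)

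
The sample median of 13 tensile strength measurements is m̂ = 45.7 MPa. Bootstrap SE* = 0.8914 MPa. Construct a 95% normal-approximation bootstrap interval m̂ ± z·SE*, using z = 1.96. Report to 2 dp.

Margin = 1.96 × 0.8914 = 1.747
Interval: 45.7 ± 1.747

(43.95, 47.45)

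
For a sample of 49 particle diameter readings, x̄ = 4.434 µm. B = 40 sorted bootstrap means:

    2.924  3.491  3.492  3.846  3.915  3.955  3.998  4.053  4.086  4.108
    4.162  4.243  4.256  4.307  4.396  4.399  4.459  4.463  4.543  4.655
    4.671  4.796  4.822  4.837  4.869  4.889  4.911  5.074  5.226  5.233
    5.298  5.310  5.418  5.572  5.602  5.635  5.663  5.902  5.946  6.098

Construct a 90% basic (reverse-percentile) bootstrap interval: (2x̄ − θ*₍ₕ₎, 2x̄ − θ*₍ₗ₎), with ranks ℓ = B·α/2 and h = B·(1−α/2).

(2.966, 5.377)

Percentile endpoints at ranks 2 and 38: θ*₍2₎ = 3.491, θ*₍38₎ = 5.902.
Basic interval reflects these around x̄:
  lower = 2 × 4.434 − 5.902 = 2.966
  upper = 2 × 4.434 − 3.491 = 5.377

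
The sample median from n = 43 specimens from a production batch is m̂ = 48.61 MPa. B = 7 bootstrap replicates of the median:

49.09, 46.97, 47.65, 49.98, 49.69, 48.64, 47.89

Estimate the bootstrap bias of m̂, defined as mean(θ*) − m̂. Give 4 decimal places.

bias = −0.0514

mean(θ*) = (49.09 + 46.97 + 47.65 + 49.98 + 49.69 + 48.64 + 47.89) / 7 = 48.55857
bias = 48.55857 − 48.61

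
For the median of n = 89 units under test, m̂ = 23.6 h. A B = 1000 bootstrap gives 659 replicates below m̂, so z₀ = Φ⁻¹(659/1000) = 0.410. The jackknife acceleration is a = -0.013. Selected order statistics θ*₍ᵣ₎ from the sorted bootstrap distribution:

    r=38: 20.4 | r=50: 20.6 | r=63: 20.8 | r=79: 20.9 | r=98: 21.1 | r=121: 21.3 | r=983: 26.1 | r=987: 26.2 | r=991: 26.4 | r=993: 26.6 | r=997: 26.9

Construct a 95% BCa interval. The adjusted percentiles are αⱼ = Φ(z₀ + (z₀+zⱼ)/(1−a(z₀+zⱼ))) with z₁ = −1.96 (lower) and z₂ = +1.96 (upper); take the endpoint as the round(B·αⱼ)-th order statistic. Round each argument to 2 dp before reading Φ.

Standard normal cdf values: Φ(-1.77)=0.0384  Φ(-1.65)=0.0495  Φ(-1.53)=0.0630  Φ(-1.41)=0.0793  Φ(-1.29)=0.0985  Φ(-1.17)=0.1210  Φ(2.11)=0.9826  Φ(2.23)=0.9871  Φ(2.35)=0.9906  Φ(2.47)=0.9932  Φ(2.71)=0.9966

Lower: z₀ + z₁ = 0.410 + (-1.960) = -1.550; 1 − a(z₀+z₁) = 1 − (-0.013)(-1.550) = 0.9798; argument = 0.410 + (-1.550)/0.9798 = -1.1719 → -1.17.
α₁ = Φ(-1.17) = 0.1210; rank = round(1000 × 0.1210) = 121; θ*₍121₎ = 21.3.
Upper: z₀ + z₂ = 2.370; 1 − a(z₀+z₂) = 1.0308; argument = 2.7092 → 2.71; α₂ = 0.9966; rank = 997; θ*₍997₎ = 26.9.

(21.3, 26.9)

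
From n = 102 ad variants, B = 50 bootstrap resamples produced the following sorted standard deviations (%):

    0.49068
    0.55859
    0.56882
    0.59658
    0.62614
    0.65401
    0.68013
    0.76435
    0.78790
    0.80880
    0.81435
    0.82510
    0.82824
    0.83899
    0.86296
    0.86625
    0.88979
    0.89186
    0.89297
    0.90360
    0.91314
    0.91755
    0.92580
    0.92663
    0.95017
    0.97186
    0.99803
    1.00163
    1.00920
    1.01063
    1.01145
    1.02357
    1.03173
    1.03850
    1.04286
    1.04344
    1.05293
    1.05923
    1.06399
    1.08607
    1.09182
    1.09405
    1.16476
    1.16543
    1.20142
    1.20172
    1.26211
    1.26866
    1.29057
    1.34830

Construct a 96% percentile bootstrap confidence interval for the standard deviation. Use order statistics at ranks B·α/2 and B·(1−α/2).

α = 0.04; lower rank = 50 × 0.020 = 1; upper rank = 50 × 0.980 = 49.
The 1st smallest replicate is 0.49068; the 49th is 1.29057.

(0.49068, 1.29057)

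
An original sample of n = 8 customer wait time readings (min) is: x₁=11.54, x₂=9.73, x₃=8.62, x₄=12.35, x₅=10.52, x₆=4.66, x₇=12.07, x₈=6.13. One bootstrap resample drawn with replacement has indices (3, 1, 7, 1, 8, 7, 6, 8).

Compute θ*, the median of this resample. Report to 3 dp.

Resample values: 8.62, 11.54, 12.07, 11.54, 6.13, 12.07, 4.66, 6.13.
Sorted: 4.66, 6.13, 6.13, 8.62, 11.54, 11.54, 12.07, 12.07
Median = average of the two middle values = 10.080

θ* = 10.080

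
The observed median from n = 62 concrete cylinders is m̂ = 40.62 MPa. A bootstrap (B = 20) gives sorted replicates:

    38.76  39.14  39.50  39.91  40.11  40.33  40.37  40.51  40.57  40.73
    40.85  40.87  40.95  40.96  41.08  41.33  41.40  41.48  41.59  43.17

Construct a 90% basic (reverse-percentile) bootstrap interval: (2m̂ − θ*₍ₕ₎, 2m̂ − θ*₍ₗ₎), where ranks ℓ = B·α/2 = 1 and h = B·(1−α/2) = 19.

Percentile endpoints at ranks 1 and 19: θ*₍1₎ = 38.76, θ*₍19₎ = 41.59.
Basic interval reflects these around m̂:
  lower = 2 × 40.62 − 41.59 = 39.65
  upper = 2 × 40.62 − 38.76 = 42.48

(39.65, 42.48)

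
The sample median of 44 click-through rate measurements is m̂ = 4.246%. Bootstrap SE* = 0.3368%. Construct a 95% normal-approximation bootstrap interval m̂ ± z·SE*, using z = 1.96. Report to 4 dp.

(3.5859, 4.9061)

Margin = 1.96 × 0.3368 = 0.66013
Interval: 4.246 ± 0.66013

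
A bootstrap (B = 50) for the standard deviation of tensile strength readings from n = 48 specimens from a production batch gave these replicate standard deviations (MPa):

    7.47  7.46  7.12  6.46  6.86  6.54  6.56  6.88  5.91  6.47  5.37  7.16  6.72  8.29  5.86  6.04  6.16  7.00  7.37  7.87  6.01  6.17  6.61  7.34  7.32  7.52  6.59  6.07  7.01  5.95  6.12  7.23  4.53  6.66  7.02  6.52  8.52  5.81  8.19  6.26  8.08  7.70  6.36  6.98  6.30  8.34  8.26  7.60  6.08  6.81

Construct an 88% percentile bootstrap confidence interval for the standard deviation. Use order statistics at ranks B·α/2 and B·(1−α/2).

Sorted replicates: 4.53, 5.37, 5.81, 5.86, 5.91, 5.95, 6.01, 6.04, 6.07, 6.08, 6.12, 6.16, 6.17, 6.26, 6.30, 6.36, 6.46, 6.47, 6.52, 6.54, 6.56, 6.59, 6.61, 6.66, 6.72, 6.81, 6.86, 6.88, 6.98, 7.00, 7.01, 7.02, 7.12, 7.16, 7.23, 7.32, 7.34, 7.37, 7.46, 7.47, 7.52, 7.60, 7.70, 7.87, 8.08, 8.19, 8.26, 8.29, 8.34, 8.52
α = 0.12; lower rank = 50 × 0.060 = 3; upper rank = 50 × 0.940 = 47.
The 3rd smallest replicate is 5.81; the 47th is 8.26.

(5.81, 8.26)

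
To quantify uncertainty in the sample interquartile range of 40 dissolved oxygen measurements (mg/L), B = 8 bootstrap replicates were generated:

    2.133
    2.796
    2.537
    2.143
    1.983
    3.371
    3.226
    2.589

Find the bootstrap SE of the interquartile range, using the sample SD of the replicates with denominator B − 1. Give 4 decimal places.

SE* = 0.5122

Bootstrap SE is the standard deviation of the 8 replicate interquartile ranges.
Mean of replicates: (2.133 + 2.796 + 2.537 + 2.143 + 1.983 + 3.371 + 3.226 + 2.589) / 8 = 20.77800 / 8 = 2.59725
Sum of squared deviations: (−0.46425)² + (+0.19875)² + (−0.06025)² + (−0.45425)² + (−0.61425)² + (+0.77375)² + (+0.62875)² + (−0.00825)² = 1.83639
Variance = 1.83639 / 7 = 0.26234
SE* = √0.26234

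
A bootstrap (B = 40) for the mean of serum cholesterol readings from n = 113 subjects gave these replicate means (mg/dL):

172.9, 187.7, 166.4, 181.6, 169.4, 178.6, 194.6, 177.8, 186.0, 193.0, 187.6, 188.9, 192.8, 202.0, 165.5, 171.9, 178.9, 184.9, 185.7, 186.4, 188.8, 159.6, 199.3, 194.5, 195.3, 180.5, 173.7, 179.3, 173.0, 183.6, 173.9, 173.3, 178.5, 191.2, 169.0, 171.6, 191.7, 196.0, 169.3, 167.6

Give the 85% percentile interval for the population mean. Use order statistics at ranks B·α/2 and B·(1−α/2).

(166.4, 195.3)

Sorted replicates: 159.6, 165.5, 166.4, 167.6, 169.0, 169.3, 169.4, 171.6, 171.9, 172.9, 173.0, 173.3, 173.7, 173.9, 177.8, 178.5, 178.6, 178.9, 179.3, 180.5, 181.6, 183.6, 184.9, 185.7, 186.0, 186.4, 187.6, 187.7, 188.8, 188.9, 191.2, 191.7, 192.8, 193.0, 194.5, 194.6, 195.3, 196.0, 199.3, 202.0
α = 0.15; lower rank = 40 × 0.075 = 3; upper rank = 40 × 0.925 = 37.
The 3rd smallest replicate is 166.4; the 37th is 195.3.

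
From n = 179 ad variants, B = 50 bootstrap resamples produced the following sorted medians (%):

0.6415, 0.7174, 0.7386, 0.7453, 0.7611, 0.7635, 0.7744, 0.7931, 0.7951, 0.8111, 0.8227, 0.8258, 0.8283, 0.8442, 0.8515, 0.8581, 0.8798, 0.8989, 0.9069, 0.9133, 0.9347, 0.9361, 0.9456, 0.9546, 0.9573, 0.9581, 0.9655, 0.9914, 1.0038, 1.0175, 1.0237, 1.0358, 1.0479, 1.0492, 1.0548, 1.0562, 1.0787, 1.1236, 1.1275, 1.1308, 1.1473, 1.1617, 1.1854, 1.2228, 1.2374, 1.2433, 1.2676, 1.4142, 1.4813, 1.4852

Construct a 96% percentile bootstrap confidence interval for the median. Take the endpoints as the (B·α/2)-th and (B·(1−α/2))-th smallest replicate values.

α = 0.04; lower rank = 50 × 0.020 = 1; upper rank = 50 × 0.980 = 49.
The 1st smallest replicate is 0.6415; the 49th is 1.4813.

(0.6415, 1.4813)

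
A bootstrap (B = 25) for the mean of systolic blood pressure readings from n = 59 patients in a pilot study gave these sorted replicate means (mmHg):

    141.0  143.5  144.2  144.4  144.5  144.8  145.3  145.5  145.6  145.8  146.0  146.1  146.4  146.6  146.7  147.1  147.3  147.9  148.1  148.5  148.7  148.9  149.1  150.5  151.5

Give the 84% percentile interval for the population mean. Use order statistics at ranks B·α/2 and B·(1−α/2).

α = 0.16; lower rank = 25 × 0.080 = 2; upper rank = 25 × 0.920 = 23.
The 2nd smallest replicate is 143.5; the 23rd is 149.1.

(143.5, 149.1)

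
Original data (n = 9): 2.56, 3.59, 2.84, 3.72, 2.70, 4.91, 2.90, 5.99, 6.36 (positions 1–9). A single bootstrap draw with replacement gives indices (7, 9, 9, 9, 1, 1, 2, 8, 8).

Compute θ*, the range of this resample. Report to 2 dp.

θ* = 3.80

Resample values: 2.90, 6.36, 6.36, 6.36, 2.56, 2.56, 3.59, 5.99, 5.99.
Range = 6.36 − 2.56 = 3.80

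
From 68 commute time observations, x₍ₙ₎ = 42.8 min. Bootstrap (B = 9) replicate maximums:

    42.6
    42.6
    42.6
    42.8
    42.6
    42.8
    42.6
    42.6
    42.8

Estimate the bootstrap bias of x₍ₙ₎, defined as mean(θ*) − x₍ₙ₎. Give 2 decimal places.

mean(θ*) = (42.6 + 42.6 + 42.6 + 42.8 + 42.6 + 42.8 + 42.6 + 42.6 + 42.8) / 9 = 42.667
bias = 42.667 − 42.8

bias = −0.13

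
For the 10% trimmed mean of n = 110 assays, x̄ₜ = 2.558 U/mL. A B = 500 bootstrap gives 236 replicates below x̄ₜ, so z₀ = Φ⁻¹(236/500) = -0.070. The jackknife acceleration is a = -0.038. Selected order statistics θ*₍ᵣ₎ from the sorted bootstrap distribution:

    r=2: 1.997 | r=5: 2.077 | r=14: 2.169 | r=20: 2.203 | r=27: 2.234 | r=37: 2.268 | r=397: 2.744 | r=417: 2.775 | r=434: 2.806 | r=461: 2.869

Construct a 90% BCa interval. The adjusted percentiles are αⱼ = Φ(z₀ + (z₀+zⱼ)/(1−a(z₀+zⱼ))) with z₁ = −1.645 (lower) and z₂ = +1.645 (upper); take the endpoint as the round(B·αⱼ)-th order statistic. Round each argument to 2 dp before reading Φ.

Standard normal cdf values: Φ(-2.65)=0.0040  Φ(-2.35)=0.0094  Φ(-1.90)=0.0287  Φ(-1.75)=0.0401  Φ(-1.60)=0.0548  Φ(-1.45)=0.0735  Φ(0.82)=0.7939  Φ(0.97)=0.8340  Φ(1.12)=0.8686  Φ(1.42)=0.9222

Lower: z₀ + z₁ = -0.070 + (-1.645) = -1.715; 1 − a(z₀+z₁) = 1 − (-0.038)(-1.715) = 0.9348; argument = -0.070 + (-1.715)/0.9348 = -1.9046 → -1.90.
α₁ = Φ(-1.90) = 0.0287; rank = round(500 × 0.0287) = 14; θ*₍14₎ = 2.169.
Upper: z₀ + z₂ = 1.575; 1 − a(z₀+z₂) = 1.0598; argument = 1.4161 → 1.42; α₂ = 0.9222; rank = 461; θ*₍461₎ = 2.869.

(2.169, 2.869)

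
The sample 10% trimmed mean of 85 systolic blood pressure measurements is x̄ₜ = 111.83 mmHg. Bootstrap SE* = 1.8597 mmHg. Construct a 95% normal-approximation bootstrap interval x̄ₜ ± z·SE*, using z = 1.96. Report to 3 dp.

(108.185, 115.475)

Margin = 1.96 × 1.8597 = 3.6450
Interval: 111.83 ± 3.6450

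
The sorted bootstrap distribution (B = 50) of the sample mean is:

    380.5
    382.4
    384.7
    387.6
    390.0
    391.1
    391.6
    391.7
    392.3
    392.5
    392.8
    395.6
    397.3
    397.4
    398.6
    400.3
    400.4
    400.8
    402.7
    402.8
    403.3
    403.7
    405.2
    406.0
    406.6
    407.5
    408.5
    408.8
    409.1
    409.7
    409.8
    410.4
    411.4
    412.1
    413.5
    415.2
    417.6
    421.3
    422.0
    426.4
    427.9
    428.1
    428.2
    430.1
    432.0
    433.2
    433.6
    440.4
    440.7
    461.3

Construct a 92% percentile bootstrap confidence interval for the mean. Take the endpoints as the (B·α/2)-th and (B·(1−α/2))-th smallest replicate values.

α = 0.08; lower rank = 50 × 0.040 = 2; upper rank = 50 × 0.960 = 48.
The 2nd smallest replicate is 382.4; the 48th is 440.4.

(382.4, 440.4)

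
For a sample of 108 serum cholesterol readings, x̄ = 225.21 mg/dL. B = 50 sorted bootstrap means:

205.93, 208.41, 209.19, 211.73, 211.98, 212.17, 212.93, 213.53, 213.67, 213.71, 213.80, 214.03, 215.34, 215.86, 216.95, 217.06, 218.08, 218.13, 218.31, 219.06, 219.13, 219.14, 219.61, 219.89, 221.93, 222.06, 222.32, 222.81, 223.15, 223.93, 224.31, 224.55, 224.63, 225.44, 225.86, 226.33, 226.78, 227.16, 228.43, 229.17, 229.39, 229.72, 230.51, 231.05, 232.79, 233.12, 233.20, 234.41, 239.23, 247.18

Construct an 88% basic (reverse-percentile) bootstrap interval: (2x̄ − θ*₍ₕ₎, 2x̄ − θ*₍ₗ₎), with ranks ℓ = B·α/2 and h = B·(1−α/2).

(217.22, 241.23)

Percentile endpoints at ranks 3 and 47: θ*₍3₎ = 209.19, θ*₍47₎ = 233.20.
Basic interval reflects these around x̄:
  lower = 2 × 225.21 − 233.20 = 217.22
  upper = 2 × 225.21 − 209.19 = 241.23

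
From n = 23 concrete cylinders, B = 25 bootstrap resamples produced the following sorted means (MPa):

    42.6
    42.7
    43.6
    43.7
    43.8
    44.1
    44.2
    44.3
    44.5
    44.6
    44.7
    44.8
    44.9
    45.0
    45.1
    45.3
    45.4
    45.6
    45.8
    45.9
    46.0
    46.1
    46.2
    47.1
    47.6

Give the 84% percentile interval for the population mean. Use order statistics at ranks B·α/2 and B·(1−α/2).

α = 0.16; lower rank = 25 × 0.080 = 2; upper rank = 25 × 0.920 = 23.
The 2nd smallest replicate is 42.7; the 23rd is 46.2.

(42.7, 46.2)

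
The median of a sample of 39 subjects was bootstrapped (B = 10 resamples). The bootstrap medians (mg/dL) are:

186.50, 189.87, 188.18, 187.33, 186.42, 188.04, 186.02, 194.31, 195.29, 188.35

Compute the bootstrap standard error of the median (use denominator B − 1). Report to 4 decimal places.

SE* = 3.2506

Bootstrap SE is the standard deviation of the 10 replicate medians.
Mean of replicates: (186.50 + 189.87 + 188.18 + 187.33 + 186.42 + 188.04 + 186.02 + 194.31 + 195.29 + 188.35) / 10 = 1890.31000 / 10 = 189.03100
Sum of squared deviations: (−2.53100)² + (+0.83900)² + (−0.85100)² + (−1.70100)² + (−2.61100)² + (−0.99100)² + (−3.01100)² + (+5.27900)² + (+6.25900)² + (−0.68100)² = 95.09969
Variance = 95.09969 / 9 = 10.56663
SE* = √10.56663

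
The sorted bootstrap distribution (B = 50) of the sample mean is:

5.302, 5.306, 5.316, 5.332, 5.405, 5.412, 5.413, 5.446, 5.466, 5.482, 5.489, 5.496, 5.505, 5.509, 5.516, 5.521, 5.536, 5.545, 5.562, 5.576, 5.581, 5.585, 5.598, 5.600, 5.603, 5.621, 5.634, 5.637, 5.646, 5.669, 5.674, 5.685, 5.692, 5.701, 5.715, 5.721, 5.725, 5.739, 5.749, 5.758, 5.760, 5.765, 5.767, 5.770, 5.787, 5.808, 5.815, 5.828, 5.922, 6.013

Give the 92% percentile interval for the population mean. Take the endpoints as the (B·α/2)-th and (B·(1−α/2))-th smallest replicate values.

(5.306, 5.828)

α = 0.08; lower rank = 50 × 0.040 = 2; upper rank = 50 × 0.960 = 48.
The 2nd smallest replicate is 5.306; the 48th is 5.828.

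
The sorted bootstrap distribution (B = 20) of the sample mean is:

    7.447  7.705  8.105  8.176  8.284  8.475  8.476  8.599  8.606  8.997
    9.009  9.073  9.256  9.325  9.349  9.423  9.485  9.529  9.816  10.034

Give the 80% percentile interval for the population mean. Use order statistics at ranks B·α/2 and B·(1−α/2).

α = 0.20; lower rank = 20 × 0.100 = 2; upper rank = 20 × 0.900 = 18.
The 2nd smallest replicate is 7.705; the 18th is 9.529.

(7.705, 9.529)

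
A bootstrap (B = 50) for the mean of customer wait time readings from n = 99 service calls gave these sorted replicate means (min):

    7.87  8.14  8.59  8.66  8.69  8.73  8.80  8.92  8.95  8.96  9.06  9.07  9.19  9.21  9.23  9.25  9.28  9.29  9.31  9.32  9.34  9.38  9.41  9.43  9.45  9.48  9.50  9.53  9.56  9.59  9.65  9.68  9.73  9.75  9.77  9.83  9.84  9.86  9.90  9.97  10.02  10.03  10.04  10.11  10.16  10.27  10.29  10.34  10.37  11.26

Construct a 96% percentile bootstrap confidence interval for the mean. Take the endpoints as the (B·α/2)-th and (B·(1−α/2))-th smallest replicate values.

(7.87, 10.37)

α = 0.04; lower rank = 50 × 0.020 = 1; upper rank = 50 × 0.980 = 49.
The 1st smallest replicate is 7.87; the 49th is 10.37.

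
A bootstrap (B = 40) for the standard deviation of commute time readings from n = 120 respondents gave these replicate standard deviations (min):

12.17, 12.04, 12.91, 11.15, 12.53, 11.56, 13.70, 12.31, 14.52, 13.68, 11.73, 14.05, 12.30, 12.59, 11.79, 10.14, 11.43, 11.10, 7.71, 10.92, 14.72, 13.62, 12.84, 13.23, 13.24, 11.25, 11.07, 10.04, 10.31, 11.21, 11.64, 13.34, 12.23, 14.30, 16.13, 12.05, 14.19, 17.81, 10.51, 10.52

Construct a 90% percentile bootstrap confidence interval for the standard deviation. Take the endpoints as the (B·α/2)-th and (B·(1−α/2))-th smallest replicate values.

Sorted replicates: 7.71, 10.04, 10.14, 10.31, 10.51, 10.52, 10.92, 11.07, 11.10, 11.15, 11.21, 11.25, 11.43, 11.56, 11.64, 11.73, 11.79, 12.04, 12.05, 12.17, 12.23, 12.30, 12.31, 12.53, 12.59, 12.84, 12.91, 13.23, 13.24, 13.34, 13.62, 13.68, 13.70, 14.05, 14.19, 14.30, 14.52, 14.72, 16.13, 17.81
α = 0.10; lower rank = 40 × 0.050 = 2; upper rank = 40 × 0.950 = 38.
The 2nd smallest replicate is 10.04; the 38th is 14.72.

(10.04, 14.72)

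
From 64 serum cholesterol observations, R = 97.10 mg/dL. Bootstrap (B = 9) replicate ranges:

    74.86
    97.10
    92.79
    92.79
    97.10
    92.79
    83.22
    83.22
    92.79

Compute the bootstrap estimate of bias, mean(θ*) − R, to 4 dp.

mean(θ*) = (74.86 + 97.10 + 92.79 + 92.79 + 97.10 + 92.79 + 83.22 + 83.22 + 92.79) / 9 = 89.62889
bias = 89.62889 − 97.10

bias = −7.4711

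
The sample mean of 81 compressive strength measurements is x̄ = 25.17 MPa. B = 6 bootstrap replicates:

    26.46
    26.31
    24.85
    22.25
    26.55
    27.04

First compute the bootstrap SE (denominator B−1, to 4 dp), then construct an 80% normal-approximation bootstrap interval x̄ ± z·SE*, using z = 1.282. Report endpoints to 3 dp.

(22.877, 27.463)

Mean of replicates = 25.5767; sum of squared deviations = 16.0015; SE* = √(16.0015/5) = 1.7889
Margin = 1.282 × 1.7889 = 2.2934
Interval: 25.17 ± 2.2934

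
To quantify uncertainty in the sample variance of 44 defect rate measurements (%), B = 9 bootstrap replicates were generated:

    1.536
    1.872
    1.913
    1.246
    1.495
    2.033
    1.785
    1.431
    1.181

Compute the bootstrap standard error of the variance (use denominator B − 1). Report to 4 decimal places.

SE* = 0.3036

Bootstrap SE is the standard deviation of the 9 replicate variances.
Mean of replicates: (1.536 + 1.872 + 1.913 + 1.246 + 1.495 + 2.033 + 1.785 + 1.431 + 1.181) / 9 = 14.49200 / 9 = 1.61022
Sum of squared deviations: (−0.07422)² + (+0.26178)² + (+0.30278)² + (−0.36422)² + (−0.11522)² + (+0.42278)² + (+0.17478)² + (−0.17922)² + (−0.42922)² = 0.73729
Variance = 0.73729 / 8 = 0.09216
SE* = √0.09216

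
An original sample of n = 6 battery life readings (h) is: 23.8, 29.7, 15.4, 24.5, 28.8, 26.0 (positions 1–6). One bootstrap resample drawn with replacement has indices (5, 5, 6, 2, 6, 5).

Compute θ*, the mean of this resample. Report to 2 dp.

θ* = 28.02

Resample values: 28.8, 28.8, 26.0, 29.7, 26.0, 28.8.
Mean = (28.8 + 28.8 + 26.0 + 29.7 + 26.0 + 28.8) / 6 = 168.10 / 6 = 28.02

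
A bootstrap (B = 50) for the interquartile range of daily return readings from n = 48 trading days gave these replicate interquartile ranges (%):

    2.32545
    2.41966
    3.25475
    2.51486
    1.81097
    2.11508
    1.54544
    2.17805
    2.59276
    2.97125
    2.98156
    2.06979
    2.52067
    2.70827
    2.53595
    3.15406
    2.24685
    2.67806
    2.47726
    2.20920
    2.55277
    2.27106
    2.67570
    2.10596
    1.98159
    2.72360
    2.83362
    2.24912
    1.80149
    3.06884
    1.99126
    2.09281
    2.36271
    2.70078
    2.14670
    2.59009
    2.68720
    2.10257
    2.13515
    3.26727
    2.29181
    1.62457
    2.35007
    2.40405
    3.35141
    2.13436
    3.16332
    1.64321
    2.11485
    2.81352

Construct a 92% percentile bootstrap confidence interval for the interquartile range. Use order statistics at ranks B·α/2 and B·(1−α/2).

(1.62457, 3.25475)

Sorted replicates: 1.54544, 1.62457, 1.64321, 1.80149, 1.81097, 1.98159, 1.99126, 2.06979, 2.09281, 2.10257, 2.10596, 2.11485, 2.11508, 2.13436, 2.13515, 2.14670, 2.17805, 2.20920, 2.24685, 2.24912, 2.27106, 2.29181, 2.32545, 2.35007, 2.36271, 2.40405, 2.41966, 2.47726, 2.51486, 2.52067, 2.53595, 2.55277, 2.59009, 2.59276, 2.67570, 2.67806, 2.68720, 2.70078, 2.70827, 2.72360, 2.81352, 2.83362, 2.97125, 2.98156, 3.06884, 3.15406, 3.16332, 3.25475, 3.26727, 3.35141
α = 0.08; lower rank = 50 × 0.040 = 2; upper rank = 50 × 0.960 = 48.
The 2nd smallest replicate is 1.62457; the 48th is 3.25475.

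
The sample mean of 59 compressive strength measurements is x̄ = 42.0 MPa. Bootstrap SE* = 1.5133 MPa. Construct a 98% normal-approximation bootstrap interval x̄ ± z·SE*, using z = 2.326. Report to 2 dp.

Margin = 2.326 × 1.5133 = 3.520
Interval: 42.0 ± 3.520

(38.48, 45.52)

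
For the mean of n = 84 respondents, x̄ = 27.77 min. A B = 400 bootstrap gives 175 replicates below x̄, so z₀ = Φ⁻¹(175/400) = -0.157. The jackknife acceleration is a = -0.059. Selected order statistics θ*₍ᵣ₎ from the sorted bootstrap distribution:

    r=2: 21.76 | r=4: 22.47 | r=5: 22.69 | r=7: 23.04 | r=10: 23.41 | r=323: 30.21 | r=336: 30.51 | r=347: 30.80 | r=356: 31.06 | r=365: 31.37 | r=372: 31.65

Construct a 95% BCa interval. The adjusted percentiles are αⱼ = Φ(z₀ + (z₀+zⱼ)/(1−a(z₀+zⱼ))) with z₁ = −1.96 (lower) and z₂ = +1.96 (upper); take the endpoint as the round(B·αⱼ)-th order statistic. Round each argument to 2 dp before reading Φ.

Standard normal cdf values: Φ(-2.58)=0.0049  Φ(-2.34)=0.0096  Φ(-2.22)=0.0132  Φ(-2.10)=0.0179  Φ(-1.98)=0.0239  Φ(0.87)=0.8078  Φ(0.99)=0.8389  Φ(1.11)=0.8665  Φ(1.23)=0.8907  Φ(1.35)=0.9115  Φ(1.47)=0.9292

Lower: z₀ + z₁ = -0.157 + (-1.960) = -2.117; 1 − a(z₀+z₁) = 1 − (-0.059)(-2.117) = 0.8751; argument = -0.157 + (-2.117)/0.8751 = -2.5762 → -2.58.
α₁ = Φ(-2.58) = 0.0049; rank = round(400 × 0.0049) = 2; θ*₍2₎ = 21.76.
Upper: z₀ + z₂ = 1.803; 1 − a(z₀+z₂) = 1.1064; argument = 1.4726 → 1.47; α₂ = 0.9292; rank = 372; θ*₍372₎ = 31.65.

(21.76, 31.65)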